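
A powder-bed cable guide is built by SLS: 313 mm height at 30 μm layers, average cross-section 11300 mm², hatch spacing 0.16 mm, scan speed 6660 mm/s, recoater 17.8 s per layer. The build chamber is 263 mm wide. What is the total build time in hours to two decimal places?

Layer count = ceil(313 / 0.03) = 10434.
Hatch length per layer: 11300 / 0.16 → 70625 mm.
Scan time per layer: 70625 / 6660 → 10.6044 s.
Per-layer time = 10.6044 + 17.8, so 28.4044 s.
Build time = 10434 × 28.4044 = 296371.5096 s = 82.33 hours.

82.33 hours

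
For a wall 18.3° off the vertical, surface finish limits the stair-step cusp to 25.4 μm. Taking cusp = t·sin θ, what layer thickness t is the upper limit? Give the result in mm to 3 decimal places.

0.081 mm

Layer height = cusp / sin(18.3°) = 0.0254 / 0.3140 = 0.081 mm.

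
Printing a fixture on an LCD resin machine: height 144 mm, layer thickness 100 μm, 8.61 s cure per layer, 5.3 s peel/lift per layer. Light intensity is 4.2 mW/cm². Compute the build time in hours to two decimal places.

5.56 hours

Number of layers: 144 / 0.1 → 1440 (rounded up).
Cycle time = 8.61 + 5.3, so 13.91 s.
Build time: 1440 × 13.91 s = 20030.4 s, i.e. 5.56 hours.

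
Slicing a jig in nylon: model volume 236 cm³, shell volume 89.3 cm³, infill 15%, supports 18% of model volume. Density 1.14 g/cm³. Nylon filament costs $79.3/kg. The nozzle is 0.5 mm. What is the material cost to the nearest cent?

$13.90

Infill region = 236 − 89.3 = 146.7 cm³.
Deposited infill = 0.15 × 146.7, so 22.005 cm³.
Support: 0.18 × 236 → 42.48 cm³.
Total printed volume = 89.3 + 22.005 + 42.48 = 153.785 cm³.
Mass: 153.785 × 1.14 → 175.3149 g.
Cost = 175.3149 g / 1000 × $79.3/kg = $13.90.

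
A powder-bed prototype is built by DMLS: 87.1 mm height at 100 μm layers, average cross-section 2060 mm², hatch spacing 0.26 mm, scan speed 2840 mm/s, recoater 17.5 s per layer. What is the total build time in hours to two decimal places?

Layer count = ceil(87.1 / 0.1) = 871.
Hatch length per layer = 2060 / 0.26, so 7923.1 mm.
Laser time per layer: 7923.1 / 2840 → 2.7898 s.
Per-layer time = 2.7898 + 17.5, so 20.2898 s.
Total: 871 × 20.2898 s = 17672.4158 s → 4.91 hours.

4.91 hours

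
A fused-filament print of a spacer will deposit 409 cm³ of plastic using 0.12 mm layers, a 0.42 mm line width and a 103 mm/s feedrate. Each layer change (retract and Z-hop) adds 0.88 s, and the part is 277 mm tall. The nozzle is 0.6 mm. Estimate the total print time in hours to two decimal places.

22.45 hours

Extrusion cross-section: 0.12 × 0.42 → 0.0504 mm².
Total extruded path = 409000/0.0504 = 8115079.4 mm.
Print-move time = 8115079.4 / 103 = 78787.2 s.
Number of layers: 277 / 0.12 → 2309 (rounded up).
Non-print overhead = 2309 × 0.88, so 2031.92 s.
Altogether 78787.2 + 2031.92 = 80819.12 s, i.e. 22.45 hours.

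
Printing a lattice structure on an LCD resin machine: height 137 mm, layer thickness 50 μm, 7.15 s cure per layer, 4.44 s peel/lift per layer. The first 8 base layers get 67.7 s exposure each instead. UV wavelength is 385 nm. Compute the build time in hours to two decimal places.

8.96 hours

Layer count = ceil(137 / 0.05) = 2740.
Bottom layers = 8 × (67.7 + 4.44) = 577.12 s.
Regular layers = 2732 × (7.15 + 4.44) = 31663.88 s.
Total = 577.12 + 31663.88 = 32241 s = 8.96 hours.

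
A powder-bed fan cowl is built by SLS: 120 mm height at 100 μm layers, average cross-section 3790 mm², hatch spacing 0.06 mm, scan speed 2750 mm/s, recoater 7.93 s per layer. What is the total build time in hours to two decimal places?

Layers = ⌈120/0.1⌉ = 1200.
Per-layer scan distance: 3790 / 0.06 → 63166.7 mm.
Laser time per layer: 63166.7 / 2750 → 22.9697 s.
Layer cycle = 22.9697 + 7.93 = 30.8997 s.
Total: 1200 × 30.8997 s = 37079.64 s → 10.30 hours.

10.30 hours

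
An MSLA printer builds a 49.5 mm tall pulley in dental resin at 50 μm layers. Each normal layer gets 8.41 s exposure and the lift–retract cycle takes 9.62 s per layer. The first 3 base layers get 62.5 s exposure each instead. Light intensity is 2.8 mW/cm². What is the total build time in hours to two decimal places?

5.00 hours

Layer count = ceil(49.5 / 0.05) = 990.
Base layers = 3 × (62.5 + 9.62) = 216.36 s.
Normal layers: 987 × (8.41 + 9.62) → 17795.61 s.
Total = 216.36 + 17795.61 = 18011.97 s = 5.00 hours.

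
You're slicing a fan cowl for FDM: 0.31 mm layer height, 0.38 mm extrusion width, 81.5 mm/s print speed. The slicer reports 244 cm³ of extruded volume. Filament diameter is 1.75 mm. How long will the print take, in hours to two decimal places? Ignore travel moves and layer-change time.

7.06 hours

Line area: 0.31 × 0.38 → 0.1178 mm².
Path length: 244000 mm³ / 0.1178 mm² → 2071307.3 mm.
Extrusion time = 2071307.3 / 81.5 = 25414.8 s.
25414.8 s = 7.06 hours.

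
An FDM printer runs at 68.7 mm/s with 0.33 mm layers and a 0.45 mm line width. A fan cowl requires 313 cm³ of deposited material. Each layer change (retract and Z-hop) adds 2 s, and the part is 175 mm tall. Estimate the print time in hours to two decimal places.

Line area = 0.33 × 0.45, so 0.1485 mm².
Total extruded path = 313000/0.1485 = 2107744.1 mm.
Time extruding = 2107744.1 / 68.7, so 30680.4 s.
Layer count = ceil(175 / 0.33) = 531.
Non-print overhead = 531 × 2, so 1062 s.
Altogether 30680.4 + 1062 = 31742.4 s, i.e. 8.82 hours.

8.82 hours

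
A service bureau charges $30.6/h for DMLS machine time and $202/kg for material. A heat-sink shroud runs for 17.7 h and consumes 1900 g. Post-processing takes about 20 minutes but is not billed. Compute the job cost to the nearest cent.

$925.42

Machine-time cost = 30.6 × 17.7 = $541.62.
Material charge = 202 × 1900/1000 = $383.80.
Total = 541.62 + 383.80 = $925.42.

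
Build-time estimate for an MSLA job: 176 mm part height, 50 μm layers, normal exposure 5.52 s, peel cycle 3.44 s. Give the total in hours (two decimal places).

8.76 hours

Layers = ⌈176/0.05⌉ = 3520.
Per-layer time = 5.52 + 3.44 = 8.96 s.
Build time: 3520 × 8.96 s = 31539.2 s, i.e. 8.76 hours.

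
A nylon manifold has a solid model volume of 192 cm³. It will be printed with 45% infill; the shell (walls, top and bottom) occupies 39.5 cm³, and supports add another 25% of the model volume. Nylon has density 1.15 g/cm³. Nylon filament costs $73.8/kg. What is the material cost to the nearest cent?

$13.25

Interior volume: 192 − 39.5 → 152.5 cm³.
Infill volume: 0.45 × 152.5 → 68.625 cm³.
Support = 0.25 × 192, so 48 cm³.
Total printed volume: 39.5 + 68.625 + 48 → 156.125 cm³.
Mass = 156.125 × 1.15, so 179.54375 g.
Cost = 179.54375 g / 1000 × $73.8/kg = $13.25.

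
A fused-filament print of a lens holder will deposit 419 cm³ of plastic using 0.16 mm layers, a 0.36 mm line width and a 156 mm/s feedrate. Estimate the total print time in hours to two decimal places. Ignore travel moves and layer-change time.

Extrusion cross-section = 0.16 × 0.36 = 0.0576 mm².
Path length: 419000 mm³ / 0.0576 mm² → 7274305.6 mm.
Extrusion time: 7274305.6 / 156 → 46630.2 s.
46630.2 s = 12.95 hours.

12.95 hours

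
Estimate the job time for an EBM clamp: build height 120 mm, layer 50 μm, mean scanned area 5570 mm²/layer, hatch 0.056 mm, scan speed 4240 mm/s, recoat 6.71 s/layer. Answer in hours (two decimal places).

20.11 hours

Number of layers: 120 / 0.05 → 2400 (rounded up).
Scan path per layer = 5570 / 0.056, so 99464.3 mm.
Per-layer scan time: 99464.3 / 4240 → 23.4586 s.
Per-layer time = 23.4586 + 6.71, so 30.1686 s.
2400 layers × 30.1686 s/layer = 72404.64 s, i.e. 20.11 hours.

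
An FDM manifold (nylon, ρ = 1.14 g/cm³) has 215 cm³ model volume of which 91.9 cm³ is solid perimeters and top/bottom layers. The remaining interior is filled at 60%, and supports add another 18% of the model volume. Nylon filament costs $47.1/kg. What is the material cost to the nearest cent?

$10.98

Interior volume = 215 − 91.9, so 123.1 cm³.
Deposited infill: 0.60 × 123.1 → 73.86 cm³.
Support: 0.18 × 215 → 38.7 cm³.
Total printed volume = 91.9 + 73.86 + 38.7, so 204.46 cm³.
Mass = 204.46 × 1.14, so 233.0844 g.
Cost = 233.0844 g / 1000 × $47.1/kg = $10.98.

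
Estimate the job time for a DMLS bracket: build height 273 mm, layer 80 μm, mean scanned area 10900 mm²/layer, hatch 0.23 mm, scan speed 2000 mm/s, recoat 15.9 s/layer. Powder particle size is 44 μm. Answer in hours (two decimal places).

37.54 hours

Number of layers: 273 / 0.08 → 3413 (rounded up).
Hatch length per layer = 10900 / 0.23 = 47391.3 mm.
Laser time per layer: 47391.3 / 2000 → 23.6957 s.
Time per layer = 23.6957 + 15.9 = 39.5957 s.
Total: 3413 × 39.5957 s = 135140.1241 s → 37.54 hours.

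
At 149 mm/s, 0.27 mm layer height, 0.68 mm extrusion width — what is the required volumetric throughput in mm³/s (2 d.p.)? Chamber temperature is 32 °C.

Bead cross-section = 0.27 × 0.68 = 0.1836 mm².
Volumetric flow = 149 × 0.1836 = 27.36 mm³/s.

27.36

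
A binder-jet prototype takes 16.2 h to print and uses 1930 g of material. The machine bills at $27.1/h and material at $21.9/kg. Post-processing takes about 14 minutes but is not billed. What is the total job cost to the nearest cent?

Time charge: 27.1 × 16.2 → $439.02.
Feedstock cost: 21.9 × 1930/1000 → $42.267.
Total = 439.02 + 42.267 = 481.287 ≈ $481.29.

$481.29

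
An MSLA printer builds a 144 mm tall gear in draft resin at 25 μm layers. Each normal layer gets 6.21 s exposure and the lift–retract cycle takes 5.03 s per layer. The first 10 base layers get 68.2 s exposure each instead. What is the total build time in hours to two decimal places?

Layer count = ceil(144 / 0.025) = 5760.
Burn-in layers: 10 × (68.2 + 5.03) → 732.3 s.
Remaining layers = 5750 × (6.21 + 5.03) = 64630 s.
Sum: 732.3 + 64630 = 65362.3 s → 18.16 hours.

18.16 hours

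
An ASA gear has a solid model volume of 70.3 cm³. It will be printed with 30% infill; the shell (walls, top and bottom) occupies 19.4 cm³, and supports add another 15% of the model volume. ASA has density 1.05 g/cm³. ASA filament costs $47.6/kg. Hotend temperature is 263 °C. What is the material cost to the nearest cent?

Volume inside the shell: 70.3 − 19.4 → 50.9 cm³.
Infill volume = 0.30 × 50.9, so 15.27 cm³.
Support: 0.15 × 70.3 → 10.545 cm³.
Deposited volume = 19.4 + 15.27 + 10.545, so 45.215 cm³.
Mass = 45.215 × 1.05 = 47.47575 g.
At $47.6/kg: 47.47575/1000 × 47.6 = $2.26.

$2.26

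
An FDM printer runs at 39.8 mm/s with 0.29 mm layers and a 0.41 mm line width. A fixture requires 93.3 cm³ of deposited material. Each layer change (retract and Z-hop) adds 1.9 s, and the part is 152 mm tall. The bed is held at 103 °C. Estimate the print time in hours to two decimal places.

5.75 hours

Line area = 0.29 × 0.41, so 0.1189 mm².
Path length: 93300 mm³ / 0.1189 mm² → 784693 mm.
Print-move time = 784693 / 39.8, so 19715.9 s.
Layer count = ceil(152 / 0.29) = 525.
Layer-change overhead = 525 × 1.9 = 997.5 s.
Total = 19715.9 + 997.5 = 20713.4 s = 5.75 hours.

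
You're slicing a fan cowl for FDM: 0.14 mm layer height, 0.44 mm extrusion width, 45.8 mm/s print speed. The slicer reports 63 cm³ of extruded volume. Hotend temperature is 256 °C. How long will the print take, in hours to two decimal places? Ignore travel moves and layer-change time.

Line area = 0.14 × 0.44 = 0.0616 mm².
Total extruded path = 63000/0.0616 = 1022727.3 mm.
Time extruding = 1022727.3 / 45.8 = 22330.3 s.
22330.3 s = 6.20 hours.

6.20 hours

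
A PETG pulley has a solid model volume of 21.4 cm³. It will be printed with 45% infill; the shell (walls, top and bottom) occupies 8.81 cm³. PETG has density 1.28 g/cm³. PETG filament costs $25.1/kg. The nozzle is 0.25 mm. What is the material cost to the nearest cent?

$0.47

Interior volume = 21.4 − 8.81, so 12.59 cm³.
Infill deposited = 0.45 × 12.59, so 5.6655 cm³.
Total printed volume = 8.81 + 5.6655, so 14.4755 cm³.
Mass = 14.4755 × 1.28, so 18.52864 g.
Cost = 18.52864 g / 1000 × $25.1/kg = $0.47.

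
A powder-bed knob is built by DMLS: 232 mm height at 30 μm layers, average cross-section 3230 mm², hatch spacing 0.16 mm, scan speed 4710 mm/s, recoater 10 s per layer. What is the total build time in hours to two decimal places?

Layer count = ceil(232 / 0.03) = 7734.
Per-layer scan distance = 3230 / 0.16 = 20187.5 mm.
Laser time per layer = 20187.5 / 4710, so 4.2861 s.
Layer cycle = 4.2861 + 10, so 14.2861 s.
7734 layers × 14.2861 s/layer = 110488.6974 s, i.e. 30.69 hours.

30.69 hours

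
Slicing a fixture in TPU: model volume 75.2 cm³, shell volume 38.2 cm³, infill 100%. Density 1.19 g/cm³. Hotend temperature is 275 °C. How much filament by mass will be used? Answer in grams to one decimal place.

Interior volume = 75.2 − 38.2, so 37 cm³.
Infill volume = 1.00 × 37, so 37 cm³.
Total printed volume = 38.2 + 37, so 75.2 cm³.
Mass = 75.2 × 1.19 = 89.488 g.

89.5 g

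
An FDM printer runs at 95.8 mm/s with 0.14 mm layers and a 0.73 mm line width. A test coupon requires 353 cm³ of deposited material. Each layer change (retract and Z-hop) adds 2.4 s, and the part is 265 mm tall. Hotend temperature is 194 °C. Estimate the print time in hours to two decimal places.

Bead cross-section = 0.14 × 0.73 = 0.1022 mm².
Path length: 353000 mm³ / 0.1022 mm² → 3454011.7 mm.
Extrusion time = 3454011.7 / 95.8, so 36054.4 s.
Layer count = ceil(265 / 0.14) = 1893.
Layer-change overhead = 1893 × 2.4, so 4543.2 s.
Altogether 36054.4 + 4543.2 = 40597.6 s, i.e. 11.28 hours.

11.28 hours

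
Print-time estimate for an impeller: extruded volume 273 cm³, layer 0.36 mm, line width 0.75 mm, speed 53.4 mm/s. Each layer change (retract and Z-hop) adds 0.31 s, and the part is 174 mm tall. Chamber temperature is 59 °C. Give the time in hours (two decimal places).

Extrusion cross-section = 0.36 × 0.75 = 0.27 mm².
Toolpath length = 273 cm³ / 0.27 mm² = 273000 / 0.27 = 1011111.1 mm.
Extrusion time: 1011111.1 / 53.4 → 18934.7 s.
Layer count = ceil(174 / 0.36) = 484.
Z-hop total: 484 × 0.31 → 150.04 s.
Altogether 18934.7 + 150.04 = 19084.74 s, i.e. 5.30 hours.

5.30 hours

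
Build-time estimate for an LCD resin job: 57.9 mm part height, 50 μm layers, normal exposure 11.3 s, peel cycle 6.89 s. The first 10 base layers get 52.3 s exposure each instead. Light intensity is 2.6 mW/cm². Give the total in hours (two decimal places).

Layers = ⌈57.9/0.05⌉ = 1158.
Bottom layers = 10 × (52.3 + 6.89) = 591.9 s.
Normal layers = 1148 × (11.3 + 6.89), so 20882.12 s.
Sum: 591.9 + 20882.12 = 21474.02 s → 5.97 hours.

5.97 hours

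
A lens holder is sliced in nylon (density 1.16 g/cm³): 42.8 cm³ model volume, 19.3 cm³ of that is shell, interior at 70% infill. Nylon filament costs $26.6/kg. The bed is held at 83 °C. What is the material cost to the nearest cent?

$1.10

Interior volume: 42.8 − 19.3 → 23.5 cm³.
Infill volume: 0.70 × 23.5 → 16.45 cm³.
Total printed volume = 19.3 + 16.45, so 35.75 cm³.
Mass: 35.75 × 1.16 → 41.47 g.
At $26.6/kg: 41.47/1000 × 26.6 = $1.10.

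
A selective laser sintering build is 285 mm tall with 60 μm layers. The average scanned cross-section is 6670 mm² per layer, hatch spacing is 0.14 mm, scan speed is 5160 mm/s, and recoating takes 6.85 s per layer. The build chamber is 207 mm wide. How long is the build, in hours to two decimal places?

21.22 hours

Number of layers: 285 / 0.06 → 4750 (rounded up).
Per-layer scan distance = 6670 / 0.14 = 47642.9 mm.
Laser time per layer = 47642.9 / 5160 = 9.2331 s.
Per-layer time = 9.2331 + 6.85, so 16.0831 s.
Total: 4750 × 16.0831 s = 76394.725 s → 21.22 hours.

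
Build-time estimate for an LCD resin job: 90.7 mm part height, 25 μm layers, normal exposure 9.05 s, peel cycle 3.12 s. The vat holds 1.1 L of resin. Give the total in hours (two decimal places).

Layers = ⌈90.7/0.025⌉ = 3628.
Each layer takes = 9.05 + 3.12 = 12.17 s.
Build time: 3628 × 12.17 s = 44152.76 s, i.e. 12.26 hours.

12.26 hours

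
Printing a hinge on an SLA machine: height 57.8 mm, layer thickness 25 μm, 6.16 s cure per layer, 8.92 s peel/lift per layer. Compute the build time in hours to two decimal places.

9.68 hours

Layers = ⌈57.8/0.025⌉ = 2312.
Per-layer time = 6.16 + 8.92 = 15.08 s.
Build time: 2312 × 15.08 s = 34864.96 s, i.e. 9.68 hours.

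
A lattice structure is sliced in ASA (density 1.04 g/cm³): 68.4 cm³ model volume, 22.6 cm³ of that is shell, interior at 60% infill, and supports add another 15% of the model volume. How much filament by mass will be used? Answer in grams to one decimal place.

62.8 g

Interior volume = 68.4 − 22.6, so 45.8 cm³.
Infill volume = 0.60 × 45.8 = 27.48 cm³.
Support = 0.15 × 68.4 = 10.26 cm³.
Total extruded = 22.6 + 27.48 + 10.26 = 60.34 cm³.
Mass = 60.34 × 1.04 = 62.7536 g.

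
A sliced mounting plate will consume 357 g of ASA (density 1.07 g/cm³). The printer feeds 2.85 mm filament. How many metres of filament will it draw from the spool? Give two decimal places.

Volume = 357 g / 1.07 g·cm⁻³ = 333.6449 cm³ = 333644.9 mm³.
A = π r² = π × 1.425² = 6.3794 mm².
Length = 333644.9 / 6.3794 = 52300.36 mm = 52.30 m.

52.30 m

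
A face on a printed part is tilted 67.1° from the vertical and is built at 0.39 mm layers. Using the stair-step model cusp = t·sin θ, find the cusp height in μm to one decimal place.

359.3 μm

Cusp = layer height × sin(67.1°) = 0.39 × 0.9212 = 0.359268 mm = 359.3 μm.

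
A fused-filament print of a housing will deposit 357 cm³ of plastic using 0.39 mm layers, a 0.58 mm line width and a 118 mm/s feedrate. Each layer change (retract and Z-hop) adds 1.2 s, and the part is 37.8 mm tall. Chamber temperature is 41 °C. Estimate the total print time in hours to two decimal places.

3.75 hours

Line area = 0.39 × 0.58 = 0.2262 mm².
Toolpath length = 357 cm³ / 0.2262 mm² = 357000 / 0.2262 = 1578249.3 mm.
Extrusion time: 1578249.3 / 118 → 13375 s.
Layer count = ceil(37.8 / 0.39) = 97.
Layer-change overhead = 97 × 1.2, so 116.4 s.
Total = 13375 + 116.4 = 13491.4 s = 3.75 hours.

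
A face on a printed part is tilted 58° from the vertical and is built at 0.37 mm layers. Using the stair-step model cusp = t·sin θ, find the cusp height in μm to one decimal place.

Cusp = layer height × sin(58°) = 0.37 × 0.8480 = 0.31376 mm = 313.8 μm.

313.8 μm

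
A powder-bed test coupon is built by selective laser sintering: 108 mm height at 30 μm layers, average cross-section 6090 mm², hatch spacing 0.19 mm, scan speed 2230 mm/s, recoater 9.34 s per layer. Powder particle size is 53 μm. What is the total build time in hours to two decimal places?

23.71 hours

Layers = ⌈108/0.03⌉ = 3600.
Scan path per layer: 6090 / 0.19 → 32052.6 mm.
Scan time per layer: 32052.6 / 2230 → 14.3734 s.
Per-layer time = 14.3734 + 9.34, so 23.7134 s.
Total: 3600 × 23.7134 s = 85368.24 s → 23.71 hours.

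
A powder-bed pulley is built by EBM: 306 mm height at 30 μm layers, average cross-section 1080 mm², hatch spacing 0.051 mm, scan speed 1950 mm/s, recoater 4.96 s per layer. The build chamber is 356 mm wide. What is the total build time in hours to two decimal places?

44.82 hours

Number of layers: 306 / 0.03 → 10200 (rounded up).
Scan path per layer: 1080 / 0.051 → 21176.5 mm.
Scan time per layer = 21176.5 / 1950 = 10.8597 s.
Per-layer time = 10.8597 + 4.96 = 15.8197 s.
10200 layers × 15.8197 s/layer = 161360.94 s, i.e. 44.82 hours.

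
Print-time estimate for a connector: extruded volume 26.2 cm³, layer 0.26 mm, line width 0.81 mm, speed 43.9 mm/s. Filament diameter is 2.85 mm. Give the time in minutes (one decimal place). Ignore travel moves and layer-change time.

47.2 minutes

Extrusion cross-section = 0.26 × 0.81, so 0.2106 mm².
Path length: 26200 mm³ / 0.2106 mm² → 124406.5 mm.
Print-move time = 124406.5 / 43.9 = 2833.9 s.
2833.9 s = 47.2 minutes.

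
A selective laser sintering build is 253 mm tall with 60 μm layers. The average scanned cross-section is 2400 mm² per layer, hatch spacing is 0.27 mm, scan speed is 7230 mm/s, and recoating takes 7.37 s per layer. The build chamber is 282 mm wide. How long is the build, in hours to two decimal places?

10.07 hours

Layer count = ceil(253 / 0.06) = 4217.
Scan path per layer = 2400 / 0.27, so 8888.9 mm.
Per-layer scan time = 8888.9 / 7230 = 1.2294 s.
Per-layer time: 1.2294 + 7.37 → 8.5994 s.
Total: 4217 × 8.5994 s = 36263.6698 s → 10.07 hours.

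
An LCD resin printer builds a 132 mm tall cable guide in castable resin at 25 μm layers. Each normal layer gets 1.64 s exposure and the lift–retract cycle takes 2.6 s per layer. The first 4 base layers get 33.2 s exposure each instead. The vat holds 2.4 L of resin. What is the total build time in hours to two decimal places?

Layers = ⌈132/0.025⌉ = 5280.
Base layers = 4 × (33.2 + 2.6) = 143.2 s.
Regular layers = 5276 × (1.64 + 2.6) = 22370.24 s.
Total = 143.2 + 22370.24 = 22513.44 s = 6.25 hours.

6.25 hours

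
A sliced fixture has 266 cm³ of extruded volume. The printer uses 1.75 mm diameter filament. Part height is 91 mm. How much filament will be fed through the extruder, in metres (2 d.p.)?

Cross-section of 1.75 mm filament: π·(1.75/2)² = 2.4053 mm².
Length = 266 cm³ / 2.4053 mm² = 266000 / 2.4053 = 110589.12 mm = 110.59 m.

110.59 m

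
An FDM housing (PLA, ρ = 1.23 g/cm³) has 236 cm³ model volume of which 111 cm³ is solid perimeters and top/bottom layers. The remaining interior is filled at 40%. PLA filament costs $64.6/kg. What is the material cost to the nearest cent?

$12.79

Interior volume = 236 − 111, so 125 cm³.
Infill deposited = 0.40 × 125 = 50 cm³.
Total extruded = 111 + 50 = 161 cm³.
Mass: 161 × 1.23 → 198.03 g.
At $64.6/kg: 198.03/1000 × 64.6 = $12.79.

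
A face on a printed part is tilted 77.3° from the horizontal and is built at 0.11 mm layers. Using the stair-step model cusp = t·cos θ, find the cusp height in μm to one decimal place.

cos(77.3°) = 0.2198, so cusp = 0.11 × 0.2198 = 0.024178 mm → 24.2 μm.

24.2 μm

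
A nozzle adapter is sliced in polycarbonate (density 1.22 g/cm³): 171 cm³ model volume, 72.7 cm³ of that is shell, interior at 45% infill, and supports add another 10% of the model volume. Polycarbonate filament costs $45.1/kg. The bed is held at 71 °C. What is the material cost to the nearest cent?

$7.37

Interior volume = 171 − 72.7 = 98.3 cm³.
Infill deposited = 0.45 × 98.3, so 44.235 cm³.
Support = 0.10 × 171, so 17.1 cm³.
Total printed volume = 72.7 + 44.235 + 17.1 = 134.035 cm³.
Mass = 134.035 × 1.22, so 163.5227 g.
Cost = 163.5227 g / 1000 × $45.1/kg = $7.37.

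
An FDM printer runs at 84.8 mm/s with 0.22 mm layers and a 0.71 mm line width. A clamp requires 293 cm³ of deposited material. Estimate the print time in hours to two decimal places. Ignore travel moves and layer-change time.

Extrusion cross-section = 0.22 × 0.71 = 0.1562 mm².
Toolpath length = 293 cm³ / 0.1562 mm² = 293000 / 0.1562 = 1875800.3 mm.
Extrusion time = 1875800.3 / 84.8, so 22120.3 s.
Converting: 22120.3 s = 6.14 hours.

6.14 hours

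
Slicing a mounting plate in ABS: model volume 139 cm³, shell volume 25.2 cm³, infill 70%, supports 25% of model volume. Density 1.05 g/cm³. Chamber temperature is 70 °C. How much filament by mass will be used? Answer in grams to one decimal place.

Infill region = 139 − 25.2 = 113.8 cm³.
Infill deposited: 0.70 × 113.8 → 79.66 cm³.
Support = 0.25 × 139 = 34.75 cm³.
Total extruded = 25.2 + 79.66 + 34.75, so 139.61 cm³.
Mass = 139.61 × 1.05, so 146.5905 g.

146.6 g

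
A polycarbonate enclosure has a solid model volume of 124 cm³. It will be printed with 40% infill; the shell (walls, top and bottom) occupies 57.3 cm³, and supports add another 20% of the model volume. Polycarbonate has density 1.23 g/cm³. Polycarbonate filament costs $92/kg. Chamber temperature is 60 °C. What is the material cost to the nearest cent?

$12.31

Interior volume = 124 − 57.3 = 66.7 cm³.
Infill volume = 0.40 × 66.7, so 26.68 cm³.
Support = 0.20 × 124 = 24.8 cm³.
Deposited volume = 57.3 + 26.68 + 24.8, so 108.78 cm³.
Mass = 108.78 × 1.23, so 133.7994 g.
At $92/kg: 133.7994/1000 × 92 = $12.31.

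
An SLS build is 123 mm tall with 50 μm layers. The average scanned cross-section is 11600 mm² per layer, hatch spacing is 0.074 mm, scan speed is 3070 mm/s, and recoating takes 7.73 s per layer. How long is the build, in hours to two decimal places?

Number of layers: 123 / 0.05 → 2460 (rounded up).
Hatch length per layer = 11600 / 0.074, so 156756.8 mm.
Scan time per layer = 156756.8 / 3070 = 51.0608 s.
Per-layer time = 51.0608 + 7.73 = 58.7908 s.
Total: 2460 × 58.7908 s = 144625.368 s → 40.17 hours.

40.17 hours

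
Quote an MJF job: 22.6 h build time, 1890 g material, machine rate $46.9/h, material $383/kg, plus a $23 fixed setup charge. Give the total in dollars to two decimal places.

Time charge = 46.9 × 22.6, so $1059.94.
Material cost = 383 × 1890/1000, so $723.87.
Adding setup: 1059.94 + 723.87 + 23 → $1806.81.

$1806.81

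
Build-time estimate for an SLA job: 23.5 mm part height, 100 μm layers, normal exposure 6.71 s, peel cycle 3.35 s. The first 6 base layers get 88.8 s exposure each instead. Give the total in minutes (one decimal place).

47.6 minutes

Layers = ⌈23.5/0.1⌉ = 235.
Burn-in layers = 6 × (88.8 + 3.35), so 552.9 s.
Regular layers: 229 × (6.71 + 3.35) → 2303.74 s.
Sum: 552.9 + 2303.74 = 2856.64 s → 47.6 minutes.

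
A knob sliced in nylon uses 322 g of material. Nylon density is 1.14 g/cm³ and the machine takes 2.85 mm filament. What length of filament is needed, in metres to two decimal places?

44.28 m

Volume = 322 g / 1.14 g·cm⁻³ = 282.4561 cm³ = 282456.1 mm³.
Filament cross-section = π × (2.85/2)² = 6.3794 mm².
L = V/A = 282456.1/6.3794 = 44276.28 mm → 44.28 m.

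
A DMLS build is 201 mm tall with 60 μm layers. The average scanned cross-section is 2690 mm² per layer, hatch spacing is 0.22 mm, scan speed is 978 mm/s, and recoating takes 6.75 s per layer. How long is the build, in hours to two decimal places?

Layers = ⌈201/0.06⌉ = 3350.
Scan path per layer: 2690 / 0.22 → 12227.3 mm.
Per-layer scan time = 12227.3 / 978 = 12.5024 s.
Time per layer = 12.5024 + 6.75 = 19.2524 s.
Total: 3350 × 19.2524 s = 64495.54 s → 17.92 hours.

17.92 hours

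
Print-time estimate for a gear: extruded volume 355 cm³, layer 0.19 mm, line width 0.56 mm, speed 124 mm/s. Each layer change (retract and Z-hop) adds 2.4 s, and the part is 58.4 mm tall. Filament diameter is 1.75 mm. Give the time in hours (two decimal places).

7.68 hours

Extrusion cross-section = 0.19 × 0.56, so 0.1064 mm².
Path length: 355000 mm³ / 0.1064 mm² → 3336466.2 mm.
Time extruding: 3336466.2 / 124 → 26907 s.
Layer count = ceil(58.4 / 0.19) = 308.
Z-hop total = 308 × 2.4 = 739.2 s.
Total = 26907 + 739.2 = 27646.2 s = 7.68 hours.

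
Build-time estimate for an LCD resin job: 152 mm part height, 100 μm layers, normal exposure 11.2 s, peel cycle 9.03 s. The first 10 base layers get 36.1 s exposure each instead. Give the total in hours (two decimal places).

8.61 hours

Layer count = ceil(152 / 0.1) = 1520.
Bottom layers = 10 × (36.1 + 9.03) = 451.3 s.
Normal layers = 1510 × (11.2 + 9.03) = 30547.3 s.
Sum: 451.3 + 30547.3 = 30998.6 s → 8.61 hours.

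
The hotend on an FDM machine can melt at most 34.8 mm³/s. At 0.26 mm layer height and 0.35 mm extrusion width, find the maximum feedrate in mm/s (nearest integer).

382 mm/s

Bead cross-section = 0.26 × 0.35, so 0.091 mm².
Max speed = 34.8 / 0.091 = 382.42 ≈ 382 mm/s.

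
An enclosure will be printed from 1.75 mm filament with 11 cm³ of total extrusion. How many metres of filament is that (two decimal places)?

4.57 m

Filament cross-section = π × (1.75/2)² = 2.4053 mm².
Length = 11 cm³ / 2.4053 mm² = 11000 / 2.4053 = 4573.23 mm = 4.57 m.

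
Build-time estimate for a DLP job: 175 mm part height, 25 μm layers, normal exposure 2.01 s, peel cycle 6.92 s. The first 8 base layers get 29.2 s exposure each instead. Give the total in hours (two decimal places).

Layer count = ceil(175 / 0.025) = 7000.
Base layers = 8 × (29.2 + 6.92) = 288.96 s.
Regular layers = 6992 × (2.01 + 6.92) = 62438.56 s.
Sum: 288.96 + 62438.56 = 62727.52 s → 17.42 hours.

17.42 hours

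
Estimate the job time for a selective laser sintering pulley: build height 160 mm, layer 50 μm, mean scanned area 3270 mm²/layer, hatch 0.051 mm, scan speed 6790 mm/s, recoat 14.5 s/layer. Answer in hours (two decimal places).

Layer count = ceil(160 / 0.05) = 3200.
Hatch length per layer = 3270 / 0.051, so 64117.6 mm.
Scan time per layer: 64117.6 / 6790 → 9.4429 s.
Per-layer time: 9.4429 + 14.5 → 23.9429 s.
Total: 3200 × 23.9429 s = 76617.28 s → 21.28 hours.

21.28 hours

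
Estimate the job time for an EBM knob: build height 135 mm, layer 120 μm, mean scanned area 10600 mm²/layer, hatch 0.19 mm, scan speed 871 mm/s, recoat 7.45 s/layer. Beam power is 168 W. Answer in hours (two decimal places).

Layer count = ceil(135 / 0.12) = 1125.
Scan path per layer = 10600 / 0.19 = 55789.5 mm.
Beam time per layer = 55789.5 / 871, so 64.0522 s.
Time per layer = 64.0522 + 7.45, so 71.5022 s.
Build time = 1125 × 71.5022 = 80439.975 s = 22.34 hours.

22.34 hours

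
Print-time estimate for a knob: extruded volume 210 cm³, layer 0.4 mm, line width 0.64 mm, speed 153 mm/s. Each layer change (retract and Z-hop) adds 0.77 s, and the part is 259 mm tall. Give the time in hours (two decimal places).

1.63 hours

Bead cross-section = 0.4 × 0.64 = 0.256 mm².
Path length: 210000 mm³ / 0.256 mm² → 820312.5 mm.
Print-move time: 820312.5 / 153 → 5361.5 s.
Layer count = ceil(259 / 0.4) = 648.
Non-print overhead = 648 × 0.77 = 498.96 s.
Total = 5361.5 + 498.96 = 5860.46 s = 1.63 hours.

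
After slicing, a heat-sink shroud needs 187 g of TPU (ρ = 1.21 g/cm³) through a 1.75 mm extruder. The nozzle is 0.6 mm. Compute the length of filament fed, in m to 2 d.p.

Extruded volume: 187/1.21 = 154.5455 cm³ (154545.5 mm³).
Cross-section of 1.75 mm filament: π·(1.75/2)² = 2.4053 mm².
L = V/A = 154545.5/2.4053 = 64252.07 mm → 64.25 m.

64.25 m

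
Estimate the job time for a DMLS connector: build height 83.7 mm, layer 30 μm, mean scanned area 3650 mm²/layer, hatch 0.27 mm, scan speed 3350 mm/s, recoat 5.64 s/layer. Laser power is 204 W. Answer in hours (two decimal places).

Layer count = ceil(83.7 / 0.03) = 2790.
Scan path per layer = 3650 / 0.27, so 13518.5 mm.
Per-layer scan time: 13518.5 / 3350 → 4.0354 s.
Layer cycle = 4.0354 + 5.64, so 9.6754 s.
Build time = 2790 × 9.6754 = 26994.366 s = 7.50 hours.

7.50 hours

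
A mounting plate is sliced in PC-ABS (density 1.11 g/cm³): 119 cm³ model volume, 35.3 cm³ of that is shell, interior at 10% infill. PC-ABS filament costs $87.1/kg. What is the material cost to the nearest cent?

$4.22

Interior volume = 119 − 35.3 = 83.7 cm³.
Deposited infill: 0.10 × 83.7 → 8.37 cm³.
Deposited volume = 35.3 + 8.37, so 43.67 cm³.
Mass = 43.67 × 1.11, so 48.4737 g.
Cost = 48.4737 g / 1000 × $87.1/kg = $4.22.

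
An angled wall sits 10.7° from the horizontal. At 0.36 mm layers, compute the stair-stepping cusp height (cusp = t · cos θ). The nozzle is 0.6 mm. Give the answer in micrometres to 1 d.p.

h_c = t·cos θ = 0.36 × 0.9826 = 0.353736 mm (353.7 μm).

353.7 μm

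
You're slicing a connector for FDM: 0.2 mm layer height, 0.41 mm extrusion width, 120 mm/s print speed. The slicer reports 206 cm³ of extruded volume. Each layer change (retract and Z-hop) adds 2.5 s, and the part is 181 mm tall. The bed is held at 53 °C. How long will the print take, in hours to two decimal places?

6.44 hours

Extrusion cross-section = 0.2 × 0.41, so 0.082 mm².
Path length: 206000 mm³ / 0.082 mm² → 2512195.1 mm.
Extrusion time = 2512195.1 / 120 = 20935 s.
Layer count = ceil(181 / 0.2) = 905.
Z-hop total = 905 × 2.5, so 2262.5 s.
Total = 20935 + 2262.5 = 23197.5 s = 6.44 hours.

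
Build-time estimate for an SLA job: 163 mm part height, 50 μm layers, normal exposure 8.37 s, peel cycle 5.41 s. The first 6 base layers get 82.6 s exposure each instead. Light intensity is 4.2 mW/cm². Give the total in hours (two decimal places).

Layers = ⌈163/0.05⌉ = 3260.
Base layers: 6 × (82.6 + 5.41) → 528.06 s.
Normal layers = 3254 × (8.37 + 5.41) = 44840.12 s.
Sum: 528.06 + 44840.12 = 45368.18 s → 12.60 hours.

12.60 hours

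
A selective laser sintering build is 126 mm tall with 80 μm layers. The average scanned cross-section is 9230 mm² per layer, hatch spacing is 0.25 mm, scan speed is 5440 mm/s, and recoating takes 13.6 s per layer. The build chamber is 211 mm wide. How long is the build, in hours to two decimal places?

8.92 hours

Layer count = ceil(126 / 0.08) = 1575.
Scan path per layer: 9230 / 0.25 → 36920 mm.
Per-layer scan time = 36920 / 5440 = 6.7868 s.
Time per layer = 6.7868 + 13.6, so 20.3868 s.
1575 layers × 20.3868 s/layer = 32109.21 s, i.e. 8.92 hours.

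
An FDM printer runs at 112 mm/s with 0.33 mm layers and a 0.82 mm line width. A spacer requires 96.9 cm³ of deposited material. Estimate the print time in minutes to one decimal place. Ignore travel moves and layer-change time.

53.3 minutes

Bead cross-section: 0.33 × 0.82 → 0.2706 mm².
Total extruded path = 96900/0.2706 = 358093.1 mm.
Print-move time = 358093.1 / 112 = 3197.3 s.
That's 3197.3 s → 53.3 minutes.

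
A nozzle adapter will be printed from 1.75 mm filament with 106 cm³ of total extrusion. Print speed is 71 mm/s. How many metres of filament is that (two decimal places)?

Filament cross-section = π × (1.75/2)² = 2.4053 mm².
L = 106000 mm³ / 2.4053 mm² = 44069.35 mm, i.e. 44.07 m.

44.07 m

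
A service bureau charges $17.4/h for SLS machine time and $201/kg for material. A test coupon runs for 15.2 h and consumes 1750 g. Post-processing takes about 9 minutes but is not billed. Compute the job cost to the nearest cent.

$616.23

Machine-time cost = 17.4 × 15.2 = $264.48.
Material cost = 201 × 1750/1000 = $351.75.
Total = 264.48 + 351.75 = $616.23.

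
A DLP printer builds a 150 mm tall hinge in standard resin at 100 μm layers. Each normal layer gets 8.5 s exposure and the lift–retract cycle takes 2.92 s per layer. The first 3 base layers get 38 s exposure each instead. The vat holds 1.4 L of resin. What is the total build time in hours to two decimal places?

4.78 hours

Layers = ⌈150/0.1⌉ = 1500.
Base layers = 3 × (38 + 2.92), so 122.76 s.
Normal layers = 1497 × (8.5 + 2.92), so 17095.74 s.
Sum: 122.76 + 17095.74 = 17218.5 s → 4.78 hours.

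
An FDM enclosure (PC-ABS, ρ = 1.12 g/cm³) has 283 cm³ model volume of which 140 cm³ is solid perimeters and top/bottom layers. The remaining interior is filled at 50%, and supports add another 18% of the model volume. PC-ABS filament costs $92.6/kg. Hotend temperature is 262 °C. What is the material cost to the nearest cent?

$27.22

Interior volume = 283 − 140, so 143 cm³.
Infill deposited = 0.50 × 143 = 71.5 cm³.
Support: 0.18 × 283 → 50.94 cm³.
Total printed volume = 140 + 71.5 + 50.94, so 262.44 cm³.
Mass = 262.44 × 1.12, so 293.9328 g.
Cost = 293.9328 g / 1000 × $92.6/kg = $27.22.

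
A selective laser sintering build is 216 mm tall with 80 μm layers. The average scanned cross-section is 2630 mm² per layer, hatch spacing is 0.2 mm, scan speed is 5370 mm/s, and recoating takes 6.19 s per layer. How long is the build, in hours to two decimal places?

Layer count = ceil(216 / 0.08) = 2700.
Hatch length per layer = 2630 / 0.2 = 13150 mm.
Laser time per layer = 13150 / 5370, so 2.4488 s.
Layer cycle = 2.4488 + 6.19, so 8.6388 s.
Build time = 2700 × 8.6388 = 23324.76 s = 6.48 hours.

6.48 hours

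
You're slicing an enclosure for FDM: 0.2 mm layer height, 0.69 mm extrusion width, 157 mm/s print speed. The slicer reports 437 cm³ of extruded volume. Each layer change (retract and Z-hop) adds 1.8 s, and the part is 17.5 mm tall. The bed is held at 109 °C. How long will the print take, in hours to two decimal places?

5.65 hours

Bead cross-section: 0.2 × 0.69 → 0.138 mm².
Toolpath length = 437 cm³ / 0.138 mm² = 437000 / 0.138 = 3166666.7 mm.
Extrusion time = 3166666.7 / 157, so 20169.9 s.
Number of layers: 17.5 / 0.2 → 88 (rounded up).
Layer-change overhead: 88 × 1.8 → 158.4 s.
Total = 20169.9 + 158.4 = 20328.3 s = 5.65 hours.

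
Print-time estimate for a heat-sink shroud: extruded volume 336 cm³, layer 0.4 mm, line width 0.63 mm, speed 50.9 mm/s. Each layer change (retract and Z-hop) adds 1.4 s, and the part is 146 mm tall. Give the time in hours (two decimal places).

7.42 hours

Extrusion cross-section: 0.4 × 0.63 → 0.252 mm².
Path length: 336000 mm³ / 0.252 mm² → 1333333.3 mm.
Extrusion time = 1333333.3 / 50.9 = 26195.2 s.
Number of layers: 146 / 0.4 → 365 (rounded up).
Non-print overhead = 365 × 1.4, so 511 s.
Total = 26195.2 + 511 = 26706.2 s = 7.42 hours.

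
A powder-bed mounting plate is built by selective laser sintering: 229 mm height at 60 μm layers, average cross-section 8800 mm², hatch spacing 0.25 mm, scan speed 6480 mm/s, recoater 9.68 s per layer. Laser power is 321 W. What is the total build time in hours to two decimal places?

16.02 hours

Layers = ⌈229/0.06⌉ = 3817.
Scan path per layer = 8800 / 0.25, so 35200 mm.
Laser time per layer = 35200 / 6480, so 5.4321 s.
Per-layer time = 5.4321 + 9.68, so 15.1121 s.
3817 layers × 15.1121 s/layer = 57682.8857 s, i.e. 16.02 hours.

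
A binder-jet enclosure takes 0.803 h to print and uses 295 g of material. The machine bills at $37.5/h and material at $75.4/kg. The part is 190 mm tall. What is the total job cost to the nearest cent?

$52.36

Machine-time cost = 37.5 × 0.803 = $30.1125.
Feedstock cost = 75.4 × 295/1000, so $22.243.
Job cost: 30.1125 + 22.243 = 52.3555 ≈ $52.36.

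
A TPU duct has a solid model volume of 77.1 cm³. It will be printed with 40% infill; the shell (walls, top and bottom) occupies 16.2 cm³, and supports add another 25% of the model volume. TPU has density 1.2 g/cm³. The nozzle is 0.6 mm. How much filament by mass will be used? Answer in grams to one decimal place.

Interior volume: 77.1 − 16.2 → 60.9 cm³.
Infill volume = 0.40 × 60.9, so 24.36 cm³.
Support = 0.25 × 77.1 = 19.275 cm³.
Total printed volume = 16.2 + 24.36 + 19.275, so 59.835 cm³.
Mass = 59.835 × 1.2, so 71.802 g.

71.8 g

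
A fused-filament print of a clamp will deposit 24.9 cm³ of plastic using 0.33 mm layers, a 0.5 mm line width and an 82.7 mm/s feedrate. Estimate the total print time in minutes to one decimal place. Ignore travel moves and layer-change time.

Extrusion cross-section = 0.33 × 0.5 = 0.165 mm².
Path length: 24900 mm³ / 0.165 mm² → 150909.1 mm.
Time extruding = 150909.1 / 82.7, so 1824.8 s.
In the requested units: 1824.8 s = 30.4 minutes.

30.4 minutes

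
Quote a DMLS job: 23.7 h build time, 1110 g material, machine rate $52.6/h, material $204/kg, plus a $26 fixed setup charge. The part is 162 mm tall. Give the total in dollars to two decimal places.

Machine-time cost: 52.6 × 23.7 → $1246.62.
Feedstock cost = 204 × 1110/1000 = $226.44.
Total = 1246.62 + 226.44 + 26 = $1499.06.

$1499.06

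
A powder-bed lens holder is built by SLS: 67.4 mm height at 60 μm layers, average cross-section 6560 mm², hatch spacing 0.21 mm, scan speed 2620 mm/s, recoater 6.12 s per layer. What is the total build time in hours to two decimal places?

Number of layers: 67.4 / 0.06 → 1124 (rounded up).
Scan path per layer = 6560 / 0.21, so 31238.1 mm.
Per-layer scan time: 31238.1 / 2620 → 11.9229 s.
Layer cycle = 11.9229 + 6.12, so 18.0429 s.
Total: 1124 × 18.0429 s = 20280.2196 s → 5.63 hours.

5.63 hours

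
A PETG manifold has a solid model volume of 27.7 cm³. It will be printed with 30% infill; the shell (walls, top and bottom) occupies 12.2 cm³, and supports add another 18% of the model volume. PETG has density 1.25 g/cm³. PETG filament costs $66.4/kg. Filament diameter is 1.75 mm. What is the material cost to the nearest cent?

Infill region: 27.7 − 12.2 → 15.5 cm³.
Infill deposited = 0.30 × 15.5 = 4.65 cm³.
Support = 0.18 × 27.7, so 4.986 cm³.
Deposited volume = 12.2 + 4.65 + 4.986, so 21.836 cm³.
Mass = 21.836 × 1.25, so 27.295 g.
At $66.4/kg: 27.295/1000 × 66.4 = $1.81.

$1.81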